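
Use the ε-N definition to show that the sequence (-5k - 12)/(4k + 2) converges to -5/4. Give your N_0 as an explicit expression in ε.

N_0 = (19/8)/ε

Let ε > 0 be given. For k ≥ 1, |(-5k - 12)/(4k + 2) + 5/4| = |-38|/(4(4k + 2)) = 38/(4(4k + 2)).
Since 4k + 2 ≥ 4k for k ≥ 1, this is ≤ 38/(4·4k) = (19/8)/k.
So |(-5k - 12)/(4k + 2) + 5/4| < ε whenever k > (19/8)/ε.
Take N_0 = (19/8)/ε. If k > N_0 then |(-5k - 12)/(4k + 2) + 5/4| ≤ (19/8)/k < ε.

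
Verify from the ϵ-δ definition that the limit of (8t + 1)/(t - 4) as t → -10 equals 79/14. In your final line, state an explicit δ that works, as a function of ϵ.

δ = min(7, (98/33)ϵ)

Let ϵ > 0. We want δ > 0 with 0 < |t + 10| < δ ⇒ |(8t + 1)/(t - 4) − (79/14)| < ϵ.
Combining over a common denominator, (8t + 1)/(t - 4) − (79/14) = [(8t + 1)·(-14) − (-79)·(t - 4)] / [(-14)·(t - 4)] = -33(t + 10) / ((-14)(t - 4)).
So |(8t + 1)/(t - 4) − (79/14)| = 33|t + 10| / (14·|t − 4|).
Require δ ≤ 7, so |t − 4| ≥ |-14| − |t + 10| > 14 − 7 = 7.
Hence |(8t + 1)/(t - 4) − (79/14)| < 33|t + 10|/(14·7) = (33/98)|t + 10|, which is < ϵ once |t + 10| < (98/33)ϵ.
Take δ = min(7, (98/33)ϵ). Then 0 < |t + 10| < δ forces both bounds, so |(8t + 1)/(t - 4) − (79/14)| < ϵ.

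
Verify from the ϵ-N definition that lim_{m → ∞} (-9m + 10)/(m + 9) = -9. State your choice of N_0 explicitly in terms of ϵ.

N_0 = 91/ϵ

Let ϵ > 0. For m ≥ 1, |(-9m + 10)/(m + 9) + 9| = |91|/((m + 9)) = 91/((m + 9)).
Since m + 9 ≥ m for m ≥ 1, this is ≤ 91/(m) = 91/m.
So |(-9m + 10)/(m + 9) + 9| < ϵ whenever m > 91/ϵ.
Take N_0 = 91/ϵ. If m > N_0 then |(-9m + 10)/(m + 9) + 9| ≤ 91/m < ϵ.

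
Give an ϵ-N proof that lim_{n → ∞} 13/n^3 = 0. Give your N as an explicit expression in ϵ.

N = (13/ϵ)^{1/3}

Fix ϵ > 0. For n ≥ 1, |13/n^3 − 0| = 13/n^3.
13/n^3 < ϵ ⇔ n^3 > 13/ϵ ⇔ n > (13/ϵ)^{1/3}.
Take N = (13/ϵ)^{1/3}. Then n > N implies 13/n^3 < ϵ.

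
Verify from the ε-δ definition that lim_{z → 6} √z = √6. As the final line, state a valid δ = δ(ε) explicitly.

δ = min(6, √6·ε)

Let ε > 0 be given. We want δ > 0 such that 0 < |z − 6| < δ implies |√z − √6| < ε.
Rationalise: √z − √6 = (z − 6)/(√z + √6), so |√z − √6| = |z − 6|/(√z + √6).
Restrict δ ≤ 6 so that |z − 6| < 6 forces z > 0, and then √z + √6 > √6.
Hence |√z − √6| < |z − 6|/√6, which is < ε once |z − 6| < √6·ε.
Take δ = min(6, √6·ε). If 0 < |z − 6| < δ then z > 0 and |√z − √6| < |z − 6|/√6 < ε.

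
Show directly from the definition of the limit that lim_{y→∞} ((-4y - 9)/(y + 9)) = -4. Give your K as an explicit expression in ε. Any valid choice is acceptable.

Let ε > 0 be given. We seek K > 0 such that y > K implies |(-4y - 9)/(y + 9) + 4| < ε.
(-4y - 9)/(y + 9) + 4 = ((-4y - 9) − (-4)(y + 9)) / ((y + 9)) = 27/((y + 9)).
For y > 0 we have y + 9 > y, so |(-4y - 9)/(y + 9) + 4| = 27/((y + 9)) < 27/(y) = 27/y.
Thus |(-4y - 9)/(y + 9) + 4| < ε whenever y > 27/ε.
Take K = 27/ε. If y > K then |(-4y - 9)/(y + 9) + 4| < 27/y < ε.

K = 27/ε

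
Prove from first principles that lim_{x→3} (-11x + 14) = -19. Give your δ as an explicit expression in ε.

δ = ε/11

Let ε > 0 be given. We need δ > 0 so that 0 < |x − 3| < δ implies |(-11x + 14) + 19| < ε.
|(-11x + 14) + 19| = |-11x + 33| = 11|x − 3|.
Thus it suffices that |x − 3| < ε/11.
Take δ = ε/11. If 0 < |x − 3| < δ then |(-11x + 14) + 19| = 11|x − 3| < 11·(ε/11) = ε.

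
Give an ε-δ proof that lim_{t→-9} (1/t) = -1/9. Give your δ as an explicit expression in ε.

Let ε > 0 be given. We seek δ > 0 such that 0 < |t + 9| < δ implies |1/t + 1/9| < ε.
|1/t + 1/9| = |-9 − t|/(9·|t|) = |t + 9|/(9|t|).
Require δ ≤ 9/2 so that |t| > 9 − 9/2 = 9/2, hence 9|t| > 81/2.
Then |1/t + 1/9| < |t + 9|/(81/2), which is < ε when |t + 9| < (81/2)ε.
Take δ = min(9/2, (81/2)ε). Then 0 < |t + 9| < δ gives both |t + 9| < 9/2 and |t + 9| < (81/2)ε, so |1/t + 1/9| < ε.

δ = min(9/2, (81/2)ε)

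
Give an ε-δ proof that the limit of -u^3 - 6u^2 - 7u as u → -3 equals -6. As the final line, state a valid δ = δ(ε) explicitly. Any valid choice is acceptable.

δ = min(1, ε/30)

Suppose ε > 0. We want δ > 0 such that 0 < |u + 3| < δ implies |(-u^3 - 6u^2 - 7u) + 6| < ε.
(-u^3 - 6u^2 - 7u) + 6 = -u^3 - 6u^2 - 7u + 6 = (u + 3)(-u^2 - 3u + 2).
So |(-u^3 - 6u^2 - 7u) + 6| = |u + 3|·|-u^2 - 3u + 2|.
Require δ ≤ 1. Then |u + 3| < 1 gives |u| < 4, and by the triangle inequality |-u^2 - 3u + 2| ≤ 4^2 + 3·4 + 2 = 30.
Hence |(-u^3 - 6u^2 - 7u) + 6| ≤ 30|u + 3| < ε provided |u + 3| < ε/30.
Choosing δ = min(1, ε/30) ensures both conditions, hence |(-u^3 - 6u^2 - 7u) + 6| < ε.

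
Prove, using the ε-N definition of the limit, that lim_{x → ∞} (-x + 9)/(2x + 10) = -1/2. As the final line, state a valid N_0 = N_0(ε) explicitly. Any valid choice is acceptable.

Let ε > 0. We seek N_0 > 0 such that x > N_0 implies |(-x + 9)/(2x + 10) + 1/2| < ε.
(-x + 9)/(2x + 10) + 1/2 = (2(-x + 9) − (-1)(2x + 10)) / (2(2x + 10)) = 28/(2(2x + 10)).
For x > 0 we have 2x + 10 > 2x, so |(-x + 9)/(2x + 10) + 1/2| = 28/(2(2x + 10)) < 28/(2·2x) = 7/x.
Thus |(-x + 9)/(2x + 10) + 1/2| < ε whenever x > 7/ε.
Take N_0 = 7/ε. If x > N_0 then |(-x + 9)/(2x + 10) + 1/2| < 7/x < ε.

N_0 = 7/ε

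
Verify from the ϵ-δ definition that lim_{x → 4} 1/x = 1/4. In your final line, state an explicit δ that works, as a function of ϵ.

δ = min(2, 8ϵ)

Let ϵ > 0 be given. We seek δ > 0 such that 0 < |x − 4| < δ implies |1/x − (1/4)| < ϵ.
|1/x − (1/4)| = |4 − x|/(4·|x|) = |x − 4|/(4|x|).
Require δ ≤ 2 so that |x| > 4 − 2 = 2, hence 4|x| > 8.
Then |1/x − (1/4)| < |x − 4|/8, which is < ϵ when |x − 4| < 8ϵ.
Take δ = min(2, 8ϵ). Then 0 < |x − 4| < δ gives both |x − 4| < 2 and |x − 4| < 8ϵ, so |1/x − (1/4)| < ϵ.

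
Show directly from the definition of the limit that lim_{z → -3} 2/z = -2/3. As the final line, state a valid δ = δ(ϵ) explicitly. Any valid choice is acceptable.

Let ϵ > 0. We seek δ > 0 such that 0 < |z + 3| < δ implies |2/z + 2/3| < ϵ.
|2/z + 2/3| = 2·|-3 − z|/(3·|z|) = 2|z + 3|/(3|z|).
Restrict δ ≤ 3/2. Then |z + 3| < 3/2 gives |z| > 3/2, so 3|z| > 9/2.
Then |2/z + 2/3| < 2|z + 3|/(9/2), which is < ϵ when |z + 3| < (9/4)ϵ.
Take δ = min(3/2, (9/4)ϵ). Then 0 < |z + 3| < δ gives both |z + 3| < 3/2 and |z + 3| < (9/4)ϵ, so |2/z + 2/3| < ϵ.

δ = min(3/2, (9/4)ϵ)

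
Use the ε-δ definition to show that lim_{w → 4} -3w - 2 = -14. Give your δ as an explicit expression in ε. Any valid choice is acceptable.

δ = ε/3

Fix ε > 0. We need δ > 0 so that 0 < |w − 4| < δ implies |(-3w - 2) + 14| < ε.
|(-3w - 2) + 14| = |-3w + 12| = 3|w − 4|.
Thus it suffices that |w − 4| < ε/3.
Take δ = ε/3. If 0 < |w − 4| < δ then |(-3w - 2) + 14| = 3|w − 4| < 3·(ε/3) = ε.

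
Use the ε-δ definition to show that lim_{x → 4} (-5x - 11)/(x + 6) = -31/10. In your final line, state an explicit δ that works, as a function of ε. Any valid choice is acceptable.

δ = min(5, (50/19)ε)

Suppose ε > 0. We want δ > 0 with 0 < |x − 4| < δ ⇒ |(-5x - 11)/(x + 6) + 31/10| < ε.
Combining over a common denominator, (-5x - 11)/(x + 6) + 31/10 = [(-5x - 11)·10 − (-31)·(x + 6)] / [10·(x + 6)] = -19(x − 4) / (10(x + 6)).
So |(-5x - 11)/(x + 6) + 31/10| = 19|x − 4| / (10·|x + 6|).
Restrict δ ≤ 5. Then |x − 4| < 5 gives |x + 6| = |(x − 4) + 10| ≥ 10 − 5 = 5.
Hence |(-5x - 11)/(x + 6) + 31/10| < 19|x − 4|/(10·5) = (19/50)|x − 4|, which is < ε once |x − 4| < (50/19)ε.
Take δ = min(5, (50/19)ε). Then 0 < |x − 4| < δ forces both bounds, so |(-5x - 11)/(x + 6) + 31/10| < ε.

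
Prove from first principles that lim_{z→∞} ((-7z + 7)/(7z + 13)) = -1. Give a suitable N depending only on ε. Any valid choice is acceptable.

N = (20/7)/ε

Let ε > 0 be given. We seek N > 0 such that z > N implies |(-7z + 7)/(7z + 13) + 1| < ε.
(-7z + 7)/(7z + 13) + 1 = (7(-7z + 7) − (-7)(7z + 13)) / (7(7z + 13)) = 140/(7(7z + 13)).
For z > 0 we have 7z + 13 > 7z, so |(-7z + 7)/(7z + 13) + 1| = 140/(7(7z + 13)) < 140/(7·7z) = (20/7)/z.
Thus |(-7z + 7)/(7z + 13) + 1| < ε whenever z > (20/7)/ε.
Take N = (20/7)/ε. If z > N then |(-7z + 7)/(7z + 13) + 1| < (20/7)/z < ε.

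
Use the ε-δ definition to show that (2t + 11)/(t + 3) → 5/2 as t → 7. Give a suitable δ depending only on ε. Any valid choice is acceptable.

δ = min(5, 10ε)

Fix ε > 0. We want δ > 0 with 0 < |t − 7| < δ ⇒ |(2t + 11)/(t + 3) − (5/2)| < ε.
Combining over a common denominator, (2t + 11)/(t + 3) − (5/2) = [(2t + 11)·10 − 25·(t + 3)] / [10·(t + 3)] = -5(t − 7) / (10(t + 3)).
So |(2t + 11)/(t + 3) − (5/2)| = 5|t − 7| / (10·|t + 3|).
Require δ ≤ 5, so |t + 3| ≥ |10| − |t − 7| > 10 − 5 = 5.
Hence |(2t + 11)/(t + 3) − (5/2)| < 5|t − 7|/(10·5) = (1/10)|t − 7|, which is < ε once |t − 7| < 10ε.
Take δ = min(5, 10ε). Then 0 < |t − 7| < δ forces both bounds, so |(2t + 11)/(t + 3) − (5/2)| < ε.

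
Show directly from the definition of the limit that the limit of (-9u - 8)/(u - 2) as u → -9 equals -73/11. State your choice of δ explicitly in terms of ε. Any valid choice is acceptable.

Suppose ε > 0. We want δ > 0 with 0 < |u + 9| < δ ⇒ |(-9u - 8)/(u - 2) + 73/11| < ε.
Combining over a common denominator, (-9u - 8)/(u - 2) + 73/11 = [(-9u - 8)·(-11) − 73·(u - 2)] / [(-11)·(u - 2)] = 26(u + 9) / ((-11)(u - 2)).
So |(-9u - 8)/(u - 2) + 73/11| = 26|u + 9| / (11·|u − 2|).
Require δ ≤ 11/2, so |u − 2| ≥ |-11| − |u + 9| > 11 − 11/2 = 11/2.
Hence |(-9u - 8)/(u - 2) + 73/11| < 26|u + 9|/(11·(11/2)) = (52/121)|u + 9|, which is < ε once |u + 9| < (121/52)ε.
Take δ = min(11/2, (121/52)ε). Then 0 < |u + 9| < δ forces both bounds, so |(-9u - 8)/(u - 2) + 73/11| < ε.

δ = min(11/2, (121/52)ε)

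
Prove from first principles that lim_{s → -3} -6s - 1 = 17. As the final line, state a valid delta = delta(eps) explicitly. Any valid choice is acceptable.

Fix eps > 0. We need delta > 0 so that 0 < |s + 3| < delta implies |(-6s - 1) − 17| < eps.
|(-6s - 1) − 17| = |-6s - 18| = 6|s + 3|.
Thus it suffices that |s + 3| < eps/6.
Take delta = eps/6. If 0 < |s + 3| < delta then |(-6s - 1) − 17| = 6|s + 3| < 6·(eps/6) = eps.

delta = eps/6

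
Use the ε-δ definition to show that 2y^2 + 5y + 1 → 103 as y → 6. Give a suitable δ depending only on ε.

δ = min(2, ε/33)

Suppose ε > 0. We want δ > 0 such that 0 < |y − 6| < δ implies |(2y^2 + 5y + 1) − 103| < ε.
(2y^2 + 5y + 1) − 103 = 2y^2 + 5y - 102 = (y − 6)(2y + 17).
So |(2y^2 + 5y + 1) − 103| = |y − 6|·|2y + 17|.
Require δ ≤ 2. Then |y − 6| < 2 gives |y| < 8, and by the triangle inequality |2y + 17| ≤ 2·8 + 17 = 33.
Hence |(2y^2 + 5y + 1) − 103| ≤ 33|y − 6| < ε provided |y − 6| < ε/33.
Take δ = min(2, ε/33). Then 0 < |y − 6| < δ gives both |y − 6| < 2 and |y − 6| < ε/33, so |(2y^2 + 5y + 1) − 103| < ε.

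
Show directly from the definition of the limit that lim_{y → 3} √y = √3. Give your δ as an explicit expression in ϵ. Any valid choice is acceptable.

δ = min(3, √3·ϵ)

Let ϵ > 0. We want δ > 0 such that 0 < |y − 3| < δ implies |√y − √3| < ϵ.
Rationalise: √y − √3 = (y − 3)/(√y + √3), so |√y − √3| = |y − 3|/(√y + √3).
Restrict δ ≤ 3 so that |y − 3| < 3 forces y > 0, and then √y + √3 > √3.
Hence |√y − √3| < |y − 3|/√3, which is < ϵ once |y − 3| < √3·ϵ.
Take δ = min(3, √3·ϵ). If 0 < |y − 3| < δ then y > 0 and |√y − √3| < |y − 3|/√3 < ϵ.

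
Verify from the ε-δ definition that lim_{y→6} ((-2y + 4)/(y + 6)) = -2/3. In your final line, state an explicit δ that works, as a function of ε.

δ = min(6, (9/2)ε)

Let ε > 0 be given. We want δ > 0 with 0 < |y − 6| < δ ⇒ |(-2y + 4)/(y + 6) + 2/3| < ε.
Combining over a common denominator, (-2y + 4)/(y + 6) + 2/3 = [(-2y + 4)·12 − (-8)·(y + 6)] / [12·(y + 6)] = -16(y − 6) / (12(y + 6)).
So |(-2y + 4)/(y + 6) + 2/3| = 16|y − 6| / (12·|y + 6|).
Restrict δ ≤ 6. Then |y − 6| < 6 gives |y + 6| = |(y − 6) + 12| ≥ 12 − 6 = 6.
Hence |(-2y + 4)/(y + 6) + 2/3| < 16|y − 6|/(12·6) = (2/9)|y − 6|, which is < ε once |y − 6| < (9/2)ε.
Take δ = min(6, (9/2)ε). Then 0 < |y − 6| < δ forces both bounds, so |(-2y + 4)/(y + 6) + 2/3| < ε.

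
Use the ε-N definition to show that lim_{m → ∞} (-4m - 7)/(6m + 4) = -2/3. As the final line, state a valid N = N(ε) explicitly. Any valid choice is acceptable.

Let ε > 0 be given. For m ≥ 1, |(-4m - 7)/(6m + 4) + 2/3| = |-26|/(6(6m + 4)) = 26/(6(6m + 4)).
Since 6m + 4 ≥ 6m for m ≥ 1, this is ≤ 26/(6·6m) = (13/18)/m.
So |(-4m - 7)/(6m + 4) + 2/3| < ε whenever m > (13/18)/ε.
Take N = (13/18)/ε. If m > N then |(-4m - 7)/(6m + 4) + 2/3| ≤ (13/18)/m < ε.

N = (13/18)/ε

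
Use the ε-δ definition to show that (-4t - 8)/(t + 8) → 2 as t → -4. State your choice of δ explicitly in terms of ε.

δ = min(2, (1/3)ε)

Let ε > 0 be given. We want δ > 0 with 0 < |t + 4| < δ ⇒ |(-4t - 8)/(t + 8) − 2| < ε.
Combining over a common denominator, (-4t - 8)/(t + 8) − 2 = [(-4t - 8)·4 − 8·(t + 8)] / [4·(t + 8)] = -24(t + 4) / (4(t + 8)).
So |(-4t - 8)/(t + 8) − 2| = 24|t + 4| / (4·|t + 8|).
Require δ ≤ 2, so |t + 8| ≥ |4| − |t + 4| > 4 − 2 = 2.
Hence |(-4t - 8)/(t + 8) − 2| < 24|t + 4|/(4·2) = 3|t + 4|, which is < ε once |t + 4| < (1/3)ε.
Take δ = min(2, (1/3)ε). Then 0 < |t + 4| < δ forces both bounds, so |(-4t - 8)/(t + 8) − 2| < ε.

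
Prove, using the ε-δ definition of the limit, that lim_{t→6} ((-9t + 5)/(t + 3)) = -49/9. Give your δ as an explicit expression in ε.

Fix ε > 0. We want δ > 0 with 0 < |t − 6| < δ ⇒ |(-9t + 5)/(t + 3) + 49/9| < ε.
Combining over a common denominator, (-9t + 5)/(t + 3) + 49/9 = [(-9t + 5)·9 − (-49)·(t + 3)] / [9·(t + 3)] = -32(t − 6) / (9(t + 3)).
So |(-9t + 5)/(t + 3) + 49/9| = 32|t − 6| / (9·|t + 3|).
Require δ ≤ 9/2, so |t + 3| ≥ |9| − |t − 6| > 9 − 9/2 = 9/2.
Hence |(-9t + 5)/(t + 3) + 49/9| < 32|t − 6|/(9·(9/2)) = (64/81)|t − 6|, which is < ε once |t − 6| < (81/64)ε.
Take δ = min(9/2, (81/64)ε). Then 0 < |t − 6| < δ forces both bounds, so |(-9t + 5)/(t + 3) + 49/9| < ε.

δ = min(9/2, (81/64)ε)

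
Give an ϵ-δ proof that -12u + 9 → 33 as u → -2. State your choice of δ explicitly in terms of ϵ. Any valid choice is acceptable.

δ = ϵ/12

Let ϵ > 0. We need δ > 0 so that 0 < |u + 2| < δ implies |(-12u + 9) − 33| < ϵ.
Since (-12u + 9) − 33 = -12(u + 2), we have |(-12u + 9) − 33| = 12|u + 2|.
So 12|u + 2| < ϵ exactly when |u + 2| < ϵ/12.
Take δ = ϵ/12. If 0 < |u + 2| < δ then |(-12u + 9) − 33| = 12|u + 2| < 12·(ϵ/12) = ϵ.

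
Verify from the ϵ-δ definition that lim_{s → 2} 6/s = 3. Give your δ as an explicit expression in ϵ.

Suppose ϵ > 0. We seek δ > 0 such that 0 < |s − 2| < δ implies |6/s − 3| < ϵ.
|6/s − 3| = 6·|2 − s|/(2·|s|) = 6|s − 2|/(2|s|).
Restrict δ ≤ 1. Then |s − 2| < 1 gives |s| > 1, so 2|s| > 2.
Then |6/s − 3| < 6|s − 2|/2, which is < ϵ when |s − 2| < (1/3)ϵ.
Take δ = min(1, (1/3)ϵ). Then 0 < |s − 2| < δ gives both |s − 2| < 1 and |s − 2| < (1/3)ϵ, so |6/s − 3| < ϵ.

δ = min(1, (1/3)ϵ)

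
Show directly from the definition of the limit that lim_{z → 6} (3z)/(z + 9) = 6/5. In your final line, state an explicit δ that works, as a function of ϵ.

Let ϵ > 0. We want δ > 0 with 0 < |z − 6| < δ ⇒ |(3z)/(z + 9) − (6/5)| < ϵ.
Combining over a common denominator, (3z)/(z + 9) − (6/5) = [(3z)·15 − 18·(z + 9)] / [15·(z + 9)] = 27(z − 6) / (15(z + 9)).
So |(3z)/(z + 9) − (6/5)| = 27|z − 6| / (15·|z + 9|).
Restrict δ ≤ 15/2. Then |z − 6| < 15/2 gives |z + 9| = |(z − 6) + 15| ≥ 15 − 15/2 = 15/2.
Hence |(3z)/(z + 9) − (6/5)| < 27|z − 6|/(15·(15/2)) = (6/25)|z − 6|, which is < ϵ once |z − 6| < (25/6)ϵ.
Take δ = min(15/2, (25/6)ϵ). Then 0 < |z − 6| < δ forces both bounds, so |(3z)/(z + 9) − (6/5)| < ϵ.

δ = min(15/2, (25/6)ϵ)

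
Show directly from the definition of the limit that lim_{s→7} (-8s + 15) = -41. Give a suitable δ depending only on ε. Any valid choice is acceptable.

Suppose ε > 0. We need δ > 0 so that 0 < |s − 7| < δ implies |(-8s + 15) + 41| < ε.
|(-8s + 15) + 41| = |-8s + 56| = 8|s − 7|.
Thus it suffices that |s − 7| < ε/8.
Choosing δ = ε/8 gives |(-8s + 15) + 41| = 8|s − 7| < ε whenever |s − 7| < δ.

δ = ε/8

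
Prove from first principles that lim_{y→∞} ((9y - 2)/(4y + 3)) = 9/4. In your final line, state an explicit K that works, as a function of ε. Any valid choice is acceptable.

Suppose ε > 0. We seek K > 0 such that y > K implies |(9y - 2)/(4y + 3) − (9/4)| < ε.
(9y - 2)/(4y + 3) − (9/4) = (4(9y - 2) − 9(4y + 3)) / (4(4y + 3)) = -35/(4(4y + 3)).
For y > 0 we have 4y + 3 > 4y, so |(9y - 2)/(4y + 3) − (9/4)| = 35/(4(4y + 3)) < 35/(4·4y) = (35/16)/y.
Thus |(9y - 2)/(4y + 3) − (9/4)| < ε whenever y > (35/16)/ε.
Take K = (35/16)/ε. If y > K then |(9y - 2)/(4y + 3) − (9/4)| < (35/16)/y < ε.

K = (35/16)/ε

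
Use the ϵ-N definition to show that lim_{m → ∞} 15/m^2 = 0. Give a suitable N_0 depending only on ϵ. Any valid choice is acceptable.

N_0 = (15/ϵ)^{1/2}

Fix ϵ > 0. For m ≥ 1, |15/m^2 − 0| = 15/m^2.
15/m^2 < ϵ ⇔ m^2 > 15/ϵ ⇔ m > (15/ϵ)^{1/2}.
Take N_0 = (15/ϵ)^{1/2}. Then m > N_0 implies 15/m^2 < ϵ.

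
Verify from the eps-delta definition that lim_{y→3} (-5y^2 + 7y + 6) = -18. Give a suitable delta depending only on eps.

Let eps > 0. We want delta > 0 such that 0 < |y − 3| < delta implies |(-5y^2 + 7y + 6) + 18| < eps.
(-5y^2 + 7y + 6) + 18 = -5y^2 + 7y + 24 = (y − 3)(-5y - 8).
So |(-5y^2 + 7y + 6) + 18| = |y − 3|·|-5y - 8|.
Require delta ≤ 1. Then |y − 3| < 1 gives |y| < 4, and by the triangle inequality |-5y - 8| ≤ 5·4 + 8 = 28.
Hence |(-5y^2 + 7y + 6) + 18| ≤ 28|y − 3| < eps provided |y − 3| < eps/28.
Take delta = min(1, eps/28). Then 0 < |y − 3| < delta gives both |y − 3| < 1 and |y − 3| < eps/28, so |(-5y^2 + 7y + 6) + 18| < eps.

delta = min(1, eps/28)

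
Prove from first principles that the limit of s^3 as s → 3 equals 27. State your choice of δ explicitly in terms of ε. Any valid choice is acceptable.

δ = min(2, ε/49)

Let ε > 0. We seek δ > 0 with 0 < |s − 3| < δ ⇒ |s^3 − 27| < ε.
Factor: s^3 − 27 = (s − 3)(s^2 + 3s + 9), so |s^3 − 27| = |s − 3|·|s^2 + 3s + 9|.
Restrict δ ≤ 2. Then |s − 3| < 2 gives |s| < 5, so by the triangle inequality |s^2 + 3s + 9| ≤ 5^2 + 3·5 + 9 = 49.
Hence |s^3 − 27| ≤ 49|s − 3|, which is < ε once |s − 3| < ε/49.
Take δ = min(2, ε/49). If 0 < |s − 3| < δ then both bounds hold and |s^3 − 27| ≤ 49|s − 3| < 49·(ε/49) = ε.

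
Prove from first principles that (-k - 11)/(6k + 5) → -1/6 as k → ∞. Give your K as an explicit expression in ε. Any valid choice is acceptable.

K = (61/36)/ε

Fix ε > 0. For k ≥ 1, |(-k - 11)/(6k + 5) + 1/6| = |-61|/(6(6k + 5)) = 61/(6(6k + 5)).
Since 6k + 5 ≥ 6k for k ≥ 1, this is ≤ 61/(6·6k) = (61/36)/k.
So |(-k - 11)/(6k + 5) + 1/6| < ε whenever k > (61/36)/ε.
Take K = (61/36)/ε. If k > K then |(-k - 11)/(6k + 5) + 1/6| ≤ (61/36)/k < ε.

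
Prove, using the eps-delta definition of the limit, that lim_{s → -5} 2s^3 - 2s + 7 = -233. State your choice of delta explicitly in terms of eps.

delta = min(1, eps/180)

Let eps > 0 be given. We want delta > 0 such that 0 < |s + 5| < delta implies |(2s^3 - 2s + 7) + 233| < eps.
(2s^3 - 2s + 7) + 233 = 2s^3 - 2s + 240 = (s + 5)(2s^2 - 10s + 48).
So |(2s^3 - 2s + 7) + 233| = |s + 5|·|2s^2 - 10s + 48|.
Assume first that |s + 5| < 1, so |s| < 6. Then |2s^2 - 10s + 48| ≤ 2·6^2 + 10·6 + 48 = 180.
Hence |(2s^3 - 2s + 7) + 233| ≤ 180|s + 5| < eps provided |s + 5| < eps/180.
Choosing delta = min(1, eps/180) ensures both conditions, hence |(2s^3 - 2s + 7) + 233| < eps.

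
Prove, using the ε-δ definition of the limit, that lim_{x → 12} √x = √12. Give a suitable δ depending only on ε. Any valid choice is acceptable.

Suppose ε > 0. We want δ > 0 such that 0 < |x − 12| < δ implies |√x − √12| < ε.
Multiplying by the conjugate, |√x − √12| = |x − 12|/(√x + √12).
Restrict δ ≤ 12 so that |x − 12| < 12 forces x > 0, and then √x + √12 > √12.
Hence |√x − √12| < |x − 12|/√12, which is < ε once |x − 12| < √12·ε.
Take δ = min(12, √12·ε). If 0 < |x − 12| < δ then x > 0 and |√x − √12| < |x − 12|/√12 < ε.

δ = min(12, √12·ε)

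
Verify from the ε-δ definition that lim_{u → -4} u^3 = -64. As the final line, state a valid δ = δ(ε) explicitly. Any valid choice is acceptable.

Let ε > 0 be given. We seek δ > 0 with 0 < |u + 4| < δ ⇒ |u^3 + 64| < ε.
Factor: u^3 + 64 = (u + 4)(u^2 - 4u + 16), so |u^3 + 64| = |u + 4|·|u^2 - 4u + 16|.
Impose δ ≤ 1 so that |u| < 5; then |u^2 - 4u + 16| ≤ 61.
Hence |u^3 + 64| ≤ 61|u + 4|, which is < ε once |u + 4| < ε/61.
Take δ = min(1, ε/61). If 0 < |u + 4| < δ then both bounds hold and |u^3 + 64| ≤ 61|u + 4| < 61·(ε/61) = ε.

δ = min(1, ε/61)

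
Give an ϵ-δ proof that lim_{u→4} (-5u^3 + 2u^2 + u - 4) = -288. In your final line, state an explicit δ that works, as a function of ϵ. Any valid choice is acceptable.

δ = min(1, ϵ/286)

Suppose ϵ > 0. We want δ > 0 such that 0 < |u − 4| < δ implies |(-5u^3 + 2u^2 + u - 4) + 288| < ϵ.
(-5u^3 + 2u^2 + u - 4) + 288 = -5u^3 + 2u^2 + u + 284 = (u − 4)(-5u^2 - 18u - 71).
So |(-5u^3 + 2u^2 + u - 4) + 288| = |u − 4|·|-5u^2 - 18u - 71|.
Require δ ≤ 1. Then |u − 4| < 1 gives |u| < 5, and by the triangle inequality |-5u^2 - 18u - 71| ≤ 5·5^2 + 18·5 + 71 = 286.
Hence |(-5u^3 + 2u^2 + u - 4) + 288| ≤ 286|u − 4| < ϵ provided |u − 4| < ϵ/286.
Choosing δ = min(1, ϵ/286) ensures both conditions, hence |(-5u^3 + 2u^2 + u - 4) + 288| < ϵ.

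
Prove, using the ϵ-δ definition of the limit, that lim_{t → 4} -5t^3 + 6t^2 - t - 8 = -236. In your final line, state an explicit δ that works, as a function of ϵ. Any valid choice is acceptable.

Let ϵ > 0. We want δ > 0 such that 0 < |t − 4| < δ implies |(-5t^3 + 6t^2 - t - 8) + 236| < ϵ.
(-5t^3 + 6t^2 - t - 8) + 236 = -5t^3 + 6t^2 - t + 228 = (t − 4)(-5t^2 - 14t - 57).
So |(-5t^3 + 6t^2 - t - 8) + 236| = |t − 4|·|-5t^2 - 14t - 57|.
Assume first that |t − 4| < 1, so |t| < 5. Then |-5t^2 - 14t - 57| ≤ 5·5^2 + 14·5 + 57 = 252.
Hence |(-5t^3 + 6t^2 - t - 8) + 236| ≤ 252|t − 4| < ϵ provided |t − 4| < ϵ/252.
Take δ = min(1, ϵ/252). Then 0 < |t − 4| < δ gives both |t − 4| < 1 and |t − 4| < ϵ/252, so |(-5t^3 + 6t^2 - t - 8) + 236| < ϵ.

δ = min(1, ϵ/252)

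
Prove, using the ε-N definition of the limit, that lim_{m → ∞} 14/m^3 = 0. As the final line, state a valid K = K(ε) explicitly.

K = (14/ε)^{1/3}

Let ε > 0. For m ≥ 1, |14/m^3 − 0| = 14/m^3.
14/m^3 < ε ⇔ m^3 > 14/ε ⇔ m > (14/ε)^{1/3}.
Take K = (14/ε)^{1/3}. Then m > K implies 14/m^3 < ε.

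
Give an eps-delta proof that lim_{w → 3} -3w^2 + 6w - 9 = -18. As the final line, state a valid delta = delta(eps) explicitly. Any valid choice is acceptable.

Let eps > 0 be given. We want delta > 0 such that 0 < |w − 3| < delta implies |(-3w^2 + 6w - 9) + 18| < eps.
(-3w^2 + 6w - 9) + 18 = -3w^2 + 6w + 9 = (w − 3)(-3w - 3).
So |(-3w^2 + 6w - 9) + 18| = |w − 3|·|-3w - 3|.
Require delta ≤ 1. Then |w − 3| < 1 gives |w| < 4, and by the triangle inequality |-3w - 3| ≤ 3·4 + 3 = 15.
Hence |(-3w^2 + 6w - 9) + 18| ≤ 15|w − 3| < eps provided |w − 3| < eps/15.
Choosing delta = min(1, eps/15) ensures both conditions, hence |(-3w^2 + 6w - 9) + 18| < eps.

delta = min(1, eps/15)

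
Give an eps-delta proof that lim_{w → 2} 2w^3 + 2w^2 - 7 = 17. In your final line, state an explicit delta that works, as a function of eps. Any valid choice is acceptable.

delta = min(1, eps/48)

Let eps > 0. We want delta > 0 such that 0 < |w − 2| < delta implies |(2w^3 + 2w^2 - 7) − 17| < eps.
(2w^3 + 2w^2 - 7) − 17 = 2w^3 + 2w^2 - 24 = (w − 2)(2w^2 + 6w + 12).
So |(2w^3 + 2w^2 - 7) − 17| = |w − 2|·|2w^2 + 6w + 12|.
Assume first that |w − 2| < 1, so |w| < 3. Then |2w^2 + 6w + 12| ≤ 2·3^2 + 6·3 + 12 = 48.
Hence |(2w^3 + 2w^2 - 7) − 17| ≤ 48|w − 2| < eps provided |w − 2| < eps/48.
Choosing delta = min(1, eps/48) ensures both conditions, hence |(2w^3 + 2w^2 - 7) − 17| < eps.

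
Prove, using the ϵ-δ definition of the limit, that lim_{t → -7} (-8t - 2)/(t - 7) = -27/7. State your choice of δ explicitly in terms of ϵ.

Let ϵ > 0. We want δ > 0 with 0 < |t + 7| < δ ⇒ |(-8t - 2)/(t - 7) + 27/7| < ϵ.
Combining over a common denominator, (-8t - 2)/(t - 7) + 27/7 = [(-8t - 2)·(-14) − 54·(t - 7)] / [(-14)·(t - 7)] = 58(t + 7) / ((-14)(t - 7)).
So |(-8t - 2)/(t - 7) + 27/7| = 58|t + 7| / (14·|t − 7|).
Restrict δ ≤ 7. Then |t + 7| < 7 gives |t − 7| = |(t + 7) + (-14)| ≥ 14 − 7 = 7.
Hence |(-8t - 2)/(t - 7) + 27/7| < 58|t + 7|/(14·7) = (29/49)|t + 7|, which is < ϵ once |t + 7| < (49/29)ϵ.
Take δ = min(7, (49/29)ϵ). Then 0 < |t + 7| < δ forces both bounds, so |(-8t - 2)/(t - 7) + 27/7| < ϵ.

δ = min(7, (49/29)ϵ)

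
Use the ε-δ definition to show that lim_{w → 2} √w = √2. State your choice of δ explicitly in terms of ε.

Fix ε > 0. We want δ > 0 such that 0 < |w − 2| < δ implies |√w − √2| < ε.
Rationalise: √w − √2 = (w − 2)/(√w + √2), so |√w − √2| = |w − 2|/(√w + √2).
Restrict δ ≤ 2 so that |w − 2| < 2 forces w > 0, and then √w + √2 > √2.
Hence |√w − √2| < |w − 2|/√2, which is < ε once |w − 2| < √2·ε.
Take δ = min(2, √2·ε). If 0 < |w − 2| < δ then w > 0 and |√w − √2| < |w − 2|/√2 < ε.

δ = min(2, √2·ε)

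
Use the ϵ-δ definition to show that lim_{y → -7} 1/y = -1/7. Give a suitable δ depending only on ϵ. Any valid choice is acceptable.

δ = min(7/2, (49/2)ϵ)

Suppose ϵ > 0. We seek δ > 0 such that 0 < |y + 7| < δ implies |1/y + 1/7| < ϵ.
|1/y + 1/7| = |-7 − y|/(7·|y|) = |y + 7|/(7|y|).
Require δ ≤ 7/2 so that |y| > 7 − 7/2 = 7/2, hence 7|y| > 49/2.
Then |1/y + 1/7| < |y + 7|/(49/2), which is < ϵ when |y + 7| < (49/2)ϵ.
Take δ = min(7/2, (49/2)ϵ). Then 0 < |y + 7| < δ gives both |y + 7| < 7/2 and |y + 7| < (49/2)ϵ, so |1/y + 1/7| < ϵ.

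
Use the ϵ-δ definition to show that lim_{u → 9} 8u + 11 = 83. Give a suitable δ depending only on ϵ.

δ = ϵ/8

Suppose ϵ > 0. We need δ > 0 so that 0 < |u − 9| < δ implies |(8u + 11) − 83| < ϵ.
Since (8u + 11) − 83 = 8(u − 9), we have |(8u + 11) − 83| = 8|u − 9|.
So 8|u − 9| < ϵ exactly when |u − 9| < ϵ/8.
Choosing δ = ϵ/8 gives |(8u + 11) − 83| = 8|u − 9| < ϵ whenever |u − 9| < δ.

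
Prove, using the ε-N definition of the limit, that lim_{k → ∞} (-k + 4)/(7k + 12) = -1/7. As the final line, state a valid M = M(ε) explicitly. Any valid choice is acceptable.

M = (40/49)/ε

Suppose ε > 0. For k ≥ 1, |(-k + 4)/(7k + 12) + 1/7| = |40|/(7(7k + 12)) = 40/(7(7k + 12)).
Since 7k + 12 ≥ 7k for k ≥ 1, this is ≤ 40/(7·7k) = (40/49)/k.
So |(-k + 4)/(7k + 12) + 1/7| < ε whenever k > (40/49)/ε.
Take M = (40/49)/ε. If k > M then |(-k + 4)/(7k + 12) + 1/7| ≤ (40/49)/k < ε.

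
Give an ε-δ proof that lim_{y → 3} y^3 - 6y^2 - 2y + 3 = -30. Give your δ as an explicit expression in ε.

Let ε > 0. We want δ > 0 such that 0 < |y − 3| < δ implies |(y^3 - 6y^2 - 2y + 3) + 30| < ε.
(y^3 - 6y^2 - 2y + 3) + 30 = y^3 - 6y^2 - 2y + 33 = (y − 3)(y^2 - 3y - 11).
So |(y^3 - 6y^2 - 2y + 3) + 30| = |y − 3|·|y^2 - 3y - 11|.
Require δ ≤ 1. Then |y − 3| < 1 gives |y| < 4, and by the triangle inequality |y^2 - 3y - 11| ≤ 4^2 + 3·4 + 11 = 39.
Hence |(y^3 - 6y^2 - 2y + 3) + 30| ≤ 39|y − 3| < ε provided |y − 3| < ε/39.
Take δ = min(1, ε/39). Then 0 < |y − 3| < δ gives both |y − 3| < 1 and |y − 3| < ε/39, so |(y^3 - 6y^2 - 2y + 3) + 30| < ε.

δ = min(1, ε/39)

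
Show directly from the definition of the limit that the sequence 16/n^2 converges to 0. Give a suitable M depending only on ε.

M = (16/ε)^{1/2}

Suppose ε > 0. For n ≥ 1, |16/n^2 − 0| = 16/n^2.
16/n^2 < ε ⇔ n^2 > 16/ε ⇔ n > (16/ε)^{1/2}.
Take M = (16/ε)^{1/2}. Then n > M implies 16/n^2 < ε.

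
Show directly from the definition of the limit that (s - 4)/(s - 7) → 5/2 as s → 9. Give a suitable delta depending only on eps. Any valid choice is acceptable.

delta = min(1, (2/3)eps)

Let eps > 0 be given. We want delta > 0 with 0 < |s − 9| < delta ⇒ |(s - 4)/(s - 7) − (5/2)| < eps.
Combining over a common denominator, (s - 4)/(s - 7) − (5/2) = [(s - 4)·2 − 5·(s - 7)] / [2·(s - 7)] = -3(s − 9) / (2(s - 7)).
So |(s - 4)/(s - 7) − (5/2)| = 3|s − 9| / (2·|s − 7|).
Require delta ≤ 1, so |s − 7| ≥ |2| − |s − 9| > 2 − 1 = 1.
Hence |(s - 4)/(s - 7) − (5/2)| < 3|s − 9|/(2·1) = (3/2)|s − 9|, which is < eps once |s − 9| < (2/3)eps.
Take delta = min(1, (2/3)eps). Then 0 < |s − 9| < delta forces both bounds, so |(s - 4)/(s - 7) − (5/2)| < eps.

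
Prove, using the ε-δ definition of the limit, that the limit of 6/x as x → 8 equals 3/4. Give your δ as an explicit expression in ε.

δ = min(4, (16/3)ε)

Suppose ε > 0. We seek δ > 0 such that 0 < |x − 8| < δ implies |6/x − (3/4)| < ε.
|6/x − (3/4)| = 6·|8 − x|/(8·|x|) = 6|x − 8|/(8|x|).
Require δ ≤ 4 so that |x| > 8 − 4 = 4, hence 8|x| > 32.
Then |6/x − (3/4)| < 6|x − 8|/32, which is < ε when |x − 8| < (16/3)ε.
Take δ = min(4, (16/3)ε). Then 0 < |x − 8| < δ gives both |x − 8| < 4 and |x − 8| < (16/3)ε, so |6/x − (3/4)| < ε.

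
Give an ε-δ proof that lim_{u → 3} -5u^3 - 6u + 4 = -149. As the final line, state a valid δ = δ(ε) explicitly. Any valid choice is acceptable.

Fix ε > 0. We want δ > 0 such that 0 < |u − 3| < δ implies |(-5u^3 - 6u + 4) + 149| < ε.
(-5u^3 - 6u + 4) + 149 = -5u^3 - 6u + 153 = (u − 3)(-5u^2 - 15u - 51).
So |(-5u^3 - 6u + 4) + 149| = |u − 3|·|-5u^2 - 15u - 51|.
Require δ ≤ 1. Then |u − 3| < 1 gives |u| < 4, and by the triangle inequality |-5u^2 - 15u - 51| ≤ 5·4^2 + 15·4 + 51 = 191.
Hence |(-5u^3 - 6u + 4) + 149| ≤ 191|u − 3| < ε provided |u − 3| < ε/191.
Take δ = min(1, ε/191). Then 0 < |u − 3| < δ gives both |u − 3| < 1 and |u − 3| < ε/191, so |(-5u^3 - 6u + 4) + 149| < ε.

δ = min(1, ε/191)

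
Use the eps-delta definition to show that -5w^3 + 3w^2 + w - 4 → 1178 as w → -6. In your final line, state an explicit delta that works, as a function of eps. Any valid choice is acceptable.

Fix eps > 0. We want delta > 0 such that 0 < |w + 6| < delta implies |(-5w^3 + 3w^2 + w - 4) − 1178| < eps.
(-5w^3 + 3w^2 + w - 4) − 1178 = -5w^3 + 3w^2 + w - 1182 = (w + 6)(-5w^2 + 33w - 197).
So |(-5w^3 + 3w^2 + w - 4) − 1178| = |w + 6|·|-5w^2 + 33w - 197|.
Require delta ≤ 1. Then |w + 6| < 1 gives |w| < 7, and by the triangle inequality |-5w^2 + 33w - 197| ≤ 5·7^2 + 33·7 + 197 = 673.
Hence |(-5w^3 + 3w^2 + w - 4) − 1178| ≤ 673|w + 6| < eps provided |w + 6| < eps/673.
Take delta = min(1, eps/673). Then 0 < |w + 6| < delta gives both |w + 6| < 1 and |w + 6| < eps/673, so |(-5w^3 + 3w^2 + w - 4) − 1178| < eps.

delta = min(1, eps/673)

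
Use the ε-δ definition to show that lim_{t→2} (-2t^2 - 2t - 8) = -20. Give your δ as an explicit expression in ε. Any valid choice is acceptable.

Fix ε > 0. We want δ > 0 such that 0 < |t − 2| < δ implies |(-2t^2 - 2t - 8) + 20| < ε.
(-2t^2 - 2t - 8) + 20 = -2t^2 - 2t + 12 = (t − 2)(-2t - 6).
So |(-2t^2 - 2t - 8) + 20| = |t − 2|·|-2t - 6|.
Require δ ≤ 2. Then |t − 2| < 2 gives |t| < 4, and by the triangle inequality |-2t - 6| ≤ 2·4 + 6 = 14.
Hence |(-2t^2 - 2t - 8) + 20| ≤ 14|t − 2| < ε provided |t − 2| < ε/14.
Choosing δ = min(2, ε/14) ensures both conditions, hence |(-2t^2 - 2t - 8) + 20| < ε.

δ = min(2, ε/14)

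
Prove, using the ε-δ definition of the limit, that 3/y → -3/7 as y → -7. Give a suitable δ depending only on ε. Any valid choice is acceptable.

δ = min(7/2, (49/6)ε)

Suppose ε > 0. We seek δ > 0 such that 0 < |y + 7| < δ implies |3/y + 3/7| < ε.
|3/y + 3/7| = 3·|-7 − y|/(7·|y|) = 3|y + 7|/(7|y|).
Restrict δ ≤ 7/2. Then |y + 7| < 7/2 gives |y| > 7/2, so 7|y| > 49/2.
Then |3/y + 3/7| < 3|y + 7|/(49/2), which is < ε when |y + 7| < (49/6)ε.
Take δ = min(7/2, (49/6)ε). Then 0 < |y + 7| < δ gives both |y + 7| < 7/2 and |y + 7| < (49/6)ε, so |3/y + 3/7| < ε.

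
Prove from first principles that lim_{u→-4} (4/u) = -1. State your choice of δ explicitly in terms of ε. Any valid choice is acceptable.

δ = min(2, 2ε)

Fix ε > 0. We seek δ > 0 such that 0 < |u + 4| < δ implies |4/u + 1| < ε.
|4/u + 1| = 4·|-4 − u|/(4·|u|) = 4|u + 4|/(4|u|).
Restrict δ ≤ 2. Then |u + 4| < 2 gives |u| > 2, so 4|u| > 8.
Then |4/u + 1| < 4|u + 4|/8, which is < ε when |u + 4| < 2ε.
Take δ = min(2, 2ε). Then 0 < |u + 4| < δ gives both |u + 4| < 2 and |u + 4| < 2ε, so |4/u + 1| < ε.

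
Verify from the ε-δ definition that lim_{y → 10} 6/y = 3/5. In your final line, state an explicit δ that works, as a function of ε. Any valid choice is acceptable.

Let ε > 0 be given. We seek δ > 0 such that 0 < |y − 10| < δ implies |6/y − (3/5)| < ε.
|6/y − (3/5)| = 6·|10 − y|/(10·|y|) = 6|y − 10|/(10|y|).
Require δ ≤ 5 so that |y| > 10 − 5 = 5, hence 10|y| > 50.
Then |6/y − (3/5)| < 6|y − 10|/50, which is < ε when |y − 10| < (25/3)ε.
Take δ = min(5, (25/3)ε). Then 0 < |y − 10| < δ gives both |y − 10| < 5 and |y − 10| < (25/3)ε, so |6/y − (3/5)| < ε.

δ = min(5, (25/3)ε)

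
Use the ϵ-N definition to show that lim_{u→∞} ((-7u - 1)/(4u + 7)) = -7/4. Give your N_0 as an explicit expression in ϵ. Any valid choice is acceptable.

Suppose ϵ > 0. We seek N_0 > 0 such that u > N_0 implies |(-7u - 1)/(4u + 7) + 7/4| < ϵ.
(-7u - 1)/(4u + 7) + 7/4 = (4(-7u - 1) − (-7)(4u + 7)) / (4(4u + 7)) = 45/(4(4u + 7)).
For u > 0 we have 4u + 7 > 4u, so |(-7u - 1)/(4u + 7) + 7/4| = 45/(4(4u + 7)) < 45/(4·4u) = (45/16)/u.
Thus |(-7u - 1)/(4u + 7) + 7/4| < ϵ whenever u > (45/16)/ϵ.
Take N_0 = (45/16)/ϵ. If u > N_0 then |(-7u - 1)/(4u + 7) + 7/4| < (45/16)/u < ϵ.

N_0 = (45/16)/ϵ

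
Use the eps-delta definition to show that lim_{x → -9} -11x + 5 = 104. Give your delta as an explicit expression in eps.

Fix eps > 0. We need delta > 0 so that 0 < |x + 9| < delta implies |(-11x + 5) − 104| < eps.
|(-11x + 5) − 104| = |-11x - 99| = 11|x + 9|.
So 11|x + 9| < eps exactly when |x + 9| < eps/11.
Choosing delta = eps/11 gives |(-11x + 5) − 104| = 11|x + 9| < eps whenever |x + 9| < delta.

delta = eps/11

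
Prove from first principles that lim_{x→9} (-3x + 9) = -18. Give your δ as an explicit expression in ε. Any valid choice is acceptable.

δ = ε/3

Suppose ε > 0. We need δ > 0 so that 0 < |x − 9| < δ implies |(-3x + 9) + 18| < ε.
|(-3x + 9) + 18| = |-3x + 27| = 3|x − 9|.
Thus it suffices that |x − 9| < ε/3.
Take δ = ε/3. If 0 < |x − 9| < δ then |(-3x + 9) + 18| = 3|x − 9| < 3·(ε/3) = ε.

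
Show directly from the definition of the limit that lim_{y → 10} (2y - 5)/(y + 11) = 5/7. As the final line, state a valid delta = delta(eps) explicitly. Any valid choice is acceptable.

delta = min(21/2, (49/6)eps)

Let eps > 0 be given. We want delta > 0 with 0 < |y − 10| < delta ⇒ |(2y - 5)/(y + 11) − (5/7)| < eps.
Combining over a common denominator, (2y - 5)/(y + 11) − (5/7) = [(2y - 5)·21 − 15·(y + 11)] / [21·(y + 11)] = 27(y − 10) / (21(y + 11)).
So |(2y - 5)/(y + 11) − (5/7)| = 27|y − 10| / (21·|y + 11|).
Restrict delta ≤ 21/2. Then |y − 10| < 21/2 gives |y + 11| = |(y − 10) + 21| ≥ 21 − 21/2 = 21/2.
Hence |(2y - 5)/(y + 11) − (5/7)| < 27|y − 10|/(21·(21/2)) = (6/49)|y − 10|, which is < eps once |y − 10| < (49/6)eps.
Take delta = min(21/2, (49/6)eps). Then 0 < |y − 10| < delta forces both bounds, so |(2y - 5)/(y + 11) − (5/7)| < eps.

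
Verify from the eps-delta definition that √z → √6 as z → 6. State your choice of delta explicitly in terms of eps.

delta = min(6, √6·eps)

Suppose eps > 0. We want delta > 0 such that 0 < |z − 6| < delta implies |√z − √6| < eps.
Rationalise: √z − √6 = (z − 6)/(√z + √6), so |√z − √6| = |z − 6|/(√z + √6).
Restrict delta ≤ 6 so that |z − 6| < 6 forces z > 0, and then √z + √6 > √6.
Hence |√z − √6| < |z − 6|/√6, which is < eps once |z − 6| < √6·eps.
Take delta = min(6, √6·eps). If 0 < |z − 6| < delta then z > 0 and |√z − √6| < |z − 6|/√6 < eps.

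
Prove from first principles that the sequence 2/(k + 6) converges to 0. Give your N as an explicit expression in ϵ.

Suppose ϵ > 0. For k ≥ 1, |2/(k + 6) − 0| = 2/(k + 6) ≤ 2/k.
We need 2/k < ϵ, i.e. k > 2/ϵ.
Take N = 2/ϵ. If k > N then |2/(k + 6)| ≤ 2/k < ϵ.

N = 2/ϵ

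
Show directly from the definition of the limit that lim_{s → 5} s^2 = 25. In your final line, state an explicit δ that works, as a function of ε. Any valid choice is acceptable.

δ = min(1, ε/11)

Let ε > 0. We seek δ > 0 with 0 < |s − 5| < δ ⇒ |s^2 − 25| < ε.
Factor: s^2 − 25 = (s − 5)(s + 5), so |s^2 − 25| = |s − 5|·|s + 5|.
Impose δ ≤ 1 so that |s| < 6; then |s + 5| ≤ 11.
Hence |s^2 − 25| ≤ 11|s − 5|, which is < ε once |s − 5| < ε/11.
Take δ = min(1, ε/11). If 0 < |s − 5| < δ then both bounds hold and |s^2 − 25| ≤ 11|s − 5| < 11·(ε/11) = ε.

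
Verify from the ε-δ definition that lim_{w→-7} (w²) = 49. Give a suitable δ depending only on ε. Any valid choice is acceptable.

Let ε > 0 be given. We seek δ > 0 with 0 < |w + 7| < δ ⇒ |w² − 49| < ε.
Factor: w² − 49 = (w + 7)(w - 7), so |w² − 49| = |w + 7|·|w - 7|.
Restrict δ ≤ 2. Then |w + 7| < 2 gives |w| < 9, so by the triangle inequality |w - 7| ≤ 9 + 7 = 16.
Hence |w² − 49| ≤ 16|w + 7|, which is < ε once |w + 7| < ε/16.
Take δ = min(2, ε/16). If 0 < |w + 7| < δ then both bounds hold and |w² − 49| ≤ 16|w + 7| < 16·(ε/16) = ε.

δ = min(2, ε/16)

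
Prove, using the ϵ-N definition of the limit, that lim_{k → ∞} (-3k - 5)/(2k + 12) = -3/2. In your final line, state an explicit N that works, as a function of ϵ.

Fix ϵ > 0. For k ≥ 1, |(-3k - 5)/(2k + 12) + 3/2| = |26|/(2(2k + 12)) = 26/(2(2k + 12)).
Since 2k + 12 ≥ 2k for k ≥ 1, this is ≤ 26/(2·2k) = (13/2)/k.
So |(-3k - 5)/(2k + 12) + 3/2| < ϵ whenever k > (13/2)/ϵ.
Take N = (13/2)/ϵ. If k > N then |(-3k - 5)/(2k + 12) + 3/2| ≤ (13/2)/k < ϵ.

N = (13/2)/ϵ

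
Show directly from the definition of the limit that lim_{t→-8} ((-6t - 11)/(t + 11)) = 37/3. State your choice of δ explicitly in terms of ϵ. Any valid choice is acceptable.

Fix ϵ > 0. We want δ > 0 with 0 < |t + 8| < δ ⇒ |(-6t - 11)/(t + 11) − (37/3)| < ϵ.
Combining over a common denominator, (-6t - 11)/(t + 11) − (37/3) = [(-6t - 11)·3 − 37·(t + 11)] / [3·(t + 11)] = -55(t + 8) / (3(t + 11)).
So |(-6t - 11)/(t + 11) − (37/3)| = 55|t + 8| / (3·|t + 11|).
Restrict δ ≤ 3/2. Then |t + 8| < 3/2 gives |t + 11| = |(t + 8) + 3| ≥ 3 − 3/2 = 3/2.
Hence |(-6t - 11)/(t + 11) − (37/3)| < 55|t + 8|/(3·(3/2)) = (110/9)|t + 8|, which is < ϵ once |t + 8| < (9/110)ϵ.
Take δ = min(3/2, (9/110)ϵ). Then 0 < |t + 8| < δ forces both bounds, so |(-6t - 11)/(t + 11) − (37/3)| < ϵ.

δ = min(3/2, (9/110)ϵ)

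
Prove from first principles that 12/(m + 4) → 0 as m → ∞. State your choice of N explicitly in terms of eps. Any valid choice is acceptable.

Fix eps > 0. For m ≥ 1, |12/(m + 4) − 0| = 12/(m + 4) ≤ 12/m.
We need 12/m < eps, i.e. m > 12/eps.
Take N = 12/eps. If m > N then |12/(m + 4)| ≤ 12/m < eps.

N = 12/eps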